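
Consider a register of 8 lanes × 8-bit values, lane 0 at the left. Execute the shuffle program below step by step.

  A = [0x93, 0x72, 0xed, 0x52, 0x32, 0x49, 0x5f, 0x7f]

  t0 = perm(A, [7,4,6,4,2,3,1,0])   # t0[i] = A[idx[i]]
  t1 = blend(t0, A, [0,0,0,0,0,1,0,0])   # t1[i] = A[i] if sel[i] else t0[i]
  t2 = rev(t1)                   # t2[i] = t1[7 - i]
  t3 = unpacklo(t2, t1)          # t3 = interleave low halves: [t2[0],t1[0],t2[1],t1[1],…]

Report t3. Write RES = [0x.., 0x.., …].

RES = [0x93, 0x7f, 0x72, 0x32, 0x49, 0x5f, 0xed, 0x32]

  t0: 7f 32 5f 32 ed 52 72 93
  t1: 7f 32 5f 32 ed 49 72 93
  t2: 93 72 49 ed 32 5f 32 7f
  t3: 93 7f 72 32 49 5f ed 32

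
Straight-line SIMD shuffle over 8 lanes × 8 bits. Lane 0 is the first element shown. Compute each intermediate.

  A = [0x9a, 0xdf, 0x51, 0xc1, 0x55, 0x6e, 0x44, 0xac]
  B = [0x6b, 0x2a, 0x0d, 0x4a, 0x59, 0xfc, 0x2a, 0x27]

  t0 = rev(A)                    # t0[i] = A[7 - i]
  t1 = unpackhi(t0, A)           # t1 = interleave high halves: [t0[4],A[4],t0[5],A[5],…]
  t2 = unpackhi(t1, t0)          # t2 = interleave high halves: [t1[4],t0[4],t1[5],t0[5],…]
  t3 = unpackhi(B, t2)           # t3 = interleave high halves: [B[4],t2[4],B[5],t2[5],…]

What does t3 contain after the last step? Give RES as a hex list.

  t0: ac 44 6e 55 c1 51 df 9a
  t1: c1 55 51 6e df 44 9a ac
  t2: df c1 44 51 9a df ac 9a
  t3: 59 9a fc df 2a ac 27 9a

RES = [0x59, 0x9a, 0xfc, 0xdf, 0x2a, 0xac, 0x27, 0x9a]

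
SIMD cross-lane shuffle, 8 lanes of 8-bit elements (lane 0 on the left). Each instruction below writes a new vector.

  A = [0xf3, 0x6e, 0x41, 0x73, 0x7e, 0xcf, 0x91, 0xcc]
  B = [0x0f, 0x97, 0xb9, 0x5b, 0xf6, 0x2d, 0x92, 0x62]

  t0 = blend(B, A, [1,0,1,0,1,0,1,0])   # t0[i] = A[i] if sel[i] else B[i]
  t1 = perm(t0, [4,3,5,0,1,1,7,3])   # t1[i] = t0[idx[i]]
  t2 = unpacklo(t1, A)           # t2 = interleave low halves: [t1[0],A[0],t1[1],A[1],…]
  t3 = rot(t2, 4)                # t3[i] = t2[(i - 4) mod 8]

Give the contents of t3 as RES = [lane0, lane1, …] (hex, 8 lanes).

RES = [0x2d, 0x41, 0xf3, 0x73, 0x7e, 0xf3, 0x5b, 0x6e]

t0 = [0xf3, 0x97, 0x41, 0x5b, 0x7e, 0x2d, 0x91, 0x62]
t1 = [0x7e, 0x5b, 0x2d, 0xf3, 0x97, 0x97, 0x62, 0x5b]
t2 = [0x7e, 0xf3, 0x5b, 0x6e, 0x2d, 0x41, 0xf3, 0x73]
t3 = [0x2d, 0x41, 0xf3, 0x73, 0x7e, 0xf3, 0x5b, 0x6e]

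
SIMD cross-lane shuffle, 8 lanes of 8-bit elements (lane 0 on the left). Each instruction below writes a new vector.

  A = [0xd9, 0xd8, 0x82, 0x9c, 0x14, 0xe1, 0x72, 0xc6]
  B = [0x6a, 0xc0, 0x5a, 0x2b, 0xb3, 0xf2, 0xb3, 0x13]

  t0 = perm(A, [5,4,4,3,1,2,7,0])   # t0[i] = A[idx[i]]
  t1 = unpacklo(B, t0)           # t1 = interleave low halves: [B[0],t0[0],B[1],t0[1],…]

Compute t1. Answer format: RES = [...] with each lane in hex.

RES = [ 0x6a  0xe1  0xc0  0x14  0x5a  0x14  0x2b  0x9c ]

  t0: e1 14 14 9c d8 82 c6 d9
  t1: 6a e1 c0 14 5a 14 2b 9c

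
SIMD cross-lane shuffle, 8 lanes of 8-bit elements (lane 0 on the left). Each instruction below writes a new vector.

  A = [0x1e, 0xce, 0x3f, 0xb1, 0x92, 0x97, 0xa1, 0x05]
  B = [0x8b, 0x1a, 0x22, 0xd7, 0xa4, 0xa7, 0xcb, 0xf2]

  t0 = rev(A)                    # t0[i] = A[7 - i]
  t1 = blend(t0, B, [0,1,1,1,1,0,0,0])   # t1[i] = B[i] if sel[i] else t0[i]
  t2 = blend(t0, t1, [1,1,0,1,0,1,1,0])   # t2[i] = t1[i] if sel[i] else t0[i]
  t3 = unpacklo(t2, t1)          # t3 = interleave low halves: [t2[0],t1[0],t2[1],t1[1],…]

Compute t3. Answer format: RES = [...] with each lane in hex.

  t0: 05 a1 97 92 b1 3f ce 1e
  t1: 05 1a 22 d7 a4 3f ce 1e
  t2: 05 1a 97 d7 b1 3f ce 1e
  t3: 05 05 1a 1a 97 22 d7 d7

RES = [0x05, 0x05, 0x1a, 0x1a, 0x97, 0x22, 0xd7, 0xd7]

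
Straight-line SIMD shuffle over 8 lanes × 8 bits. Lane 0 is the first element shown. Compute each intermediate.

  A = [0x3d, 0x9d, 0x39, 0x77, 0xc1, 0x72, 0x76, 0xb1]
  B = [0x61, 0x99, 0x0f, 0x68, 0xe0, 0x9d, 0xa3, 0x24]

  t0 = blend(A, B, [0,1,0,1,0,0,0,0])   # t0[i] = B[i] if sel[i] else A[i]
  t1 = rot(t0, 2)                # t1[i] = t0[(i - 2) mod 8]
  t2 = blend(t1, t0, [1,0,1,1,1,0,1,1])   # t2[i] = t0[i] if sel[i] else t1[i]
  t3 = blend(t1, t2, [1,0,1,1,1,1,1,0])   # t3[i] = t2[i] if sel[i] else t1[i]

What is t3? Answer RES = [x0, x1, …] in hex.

t0 = [0x3d, 0x99, 0x39, 0x68, 0xc1, 0x72, 0x76, 0xb1]
t1 = [0x76, 0xb1, 0x3d, 0x99, 0x39, 0x68, 0xc1, 0x72]
t2 = [0x3d, 0xb1, 0x39, 0x68, 0xc1, 0x68, 0x76, 0xb1]
t3 = [0x3d, 0xb1, 0x39, 0x68, 0xc1, 0x68, 0x76, 0x72]

RES = [0x3d, 0xb1, 0x39, 0x68, 0xc1, 0x68, 0x76, 0x72]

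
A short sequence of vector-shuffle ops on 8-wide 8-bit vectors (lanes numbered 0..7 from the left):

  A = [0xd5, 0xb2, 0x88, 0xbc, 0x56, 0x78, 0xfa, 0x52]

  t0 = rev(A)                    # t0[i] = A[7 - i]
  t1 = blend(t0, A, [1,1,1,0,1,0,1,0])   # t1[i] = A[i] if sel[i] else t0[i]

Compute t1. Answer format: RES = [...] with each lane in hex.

t0 = [0x52, 0xfa, 0x78, 0x56, 0xbc, 0x88, 0xb2, 0xd5]
t1 = [0xd5, 0xb2, 0x88, 0x56, 0x56, 0x88, 0xfa, 0xd5]

RES = [ 0xd5  0xb2  0x88  0x56  0x56  0x88  0xfa  0xd5 ]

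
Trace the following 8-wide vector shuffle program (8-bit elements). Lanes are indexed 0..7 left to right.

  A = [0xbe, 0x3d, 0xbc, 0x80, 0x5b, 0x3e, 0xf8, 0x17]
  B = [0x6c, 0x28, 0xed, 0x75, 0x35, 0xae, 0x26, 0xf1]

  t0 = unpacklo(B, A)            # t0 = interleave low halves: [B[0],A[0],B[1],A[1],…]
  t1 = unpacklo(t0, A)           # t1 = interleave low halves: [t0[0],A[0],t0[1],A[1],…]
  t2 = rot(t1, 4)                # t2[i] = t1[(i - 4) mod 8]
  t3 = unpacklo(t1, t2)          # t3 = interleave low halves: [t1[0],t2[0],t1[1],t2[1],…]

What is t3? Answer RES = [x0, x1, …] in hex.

t0 = [0x6c, 0xbe, 0x28, 0x3d, 0xed, 0xbc, 0x75, 0x80]
t1 = [0x6c, 0xbe, 0xbe, 0x3d, 0x28, 0xbc, 0x3d, 0x80]
t2 = [0x28, 0xbc, 0x3d, 0x80, 0x6c, 0xbe, 0xbe, 0x3d]
t3 = [0x6c, 0x28, 0xbe, 0xbc, 0xbe, 0x3d, 0x3d, 0x80]

RES = [0x6c, 0x28, 0xbe, 0xbc, 0xbe, 0x3d, 0x3d, 0x80]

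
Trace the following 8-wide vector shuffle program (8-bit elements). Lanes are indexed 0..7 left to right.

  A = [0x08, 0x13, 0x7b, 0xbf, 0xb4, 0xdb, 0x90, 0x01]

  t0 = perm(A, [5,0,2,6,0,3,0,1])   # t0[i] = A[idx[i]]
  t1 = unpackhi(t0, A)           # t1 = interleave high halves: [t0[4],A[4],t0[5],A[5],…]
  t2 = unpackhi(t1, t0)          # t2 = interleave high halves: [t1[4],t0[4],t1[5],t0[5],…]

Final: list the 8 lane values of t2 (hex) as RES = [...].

RES = [0x08, 0x08, 0x90, 0xbf, 0x13, 0x08, 0x01, 0x13]

  t0: db 08 7b 90 08 bf 08 13
  t1: 08 b4 bf db 08 90 13 01
  t2: 08 08 90 bf 13 08 01 13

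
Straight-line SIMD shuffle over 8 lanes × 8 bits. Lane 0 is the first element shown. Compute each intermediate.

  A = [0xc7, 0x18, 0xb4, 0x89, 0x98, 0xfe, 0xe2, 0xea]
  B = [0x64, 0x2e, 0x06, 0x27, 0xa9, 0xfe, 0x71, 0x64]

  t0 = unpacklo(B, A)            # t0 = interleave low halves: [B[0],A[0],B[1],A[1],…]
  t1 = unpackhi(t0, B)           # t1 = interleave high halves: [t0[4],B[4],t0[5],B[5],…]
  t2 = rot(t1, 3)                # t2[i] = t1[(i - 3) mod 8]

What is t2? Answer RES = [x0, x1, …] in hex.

RES = [ 0x71  0x89  0x64  0x06  0xa9  0xb4  0xfe  0x27 ]

t0 = [0x64, 0xc7, 0x2e, 0x18, 0x06, 0xb4, 0x27, 0x89]
t1 = [0x06, 0xa9, 0xb4, 0xfe, 0x27, 0x71, 0x89, 0x64]
t2 = [0x71, 0x89, 0x64, 0x06, 0xa9, 0xb4, 0xfe, 0x27]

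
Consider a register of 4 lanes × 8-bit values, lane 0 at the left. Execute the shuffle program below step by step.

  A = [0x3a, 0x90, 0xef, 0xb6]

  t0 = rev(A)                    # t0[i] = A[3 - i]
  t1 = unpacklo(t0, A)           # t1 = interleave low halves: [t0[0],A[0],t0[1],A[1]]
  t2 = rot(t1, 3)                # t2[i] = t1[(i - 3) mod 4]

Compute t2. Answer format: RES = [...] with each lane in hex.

RES = [ 0x3a  0xef  0x90  0xb6 ]

  t0: b6 ef 90 3a
  t1: b6 3a ef 90
  t2: 3a ef 90 b6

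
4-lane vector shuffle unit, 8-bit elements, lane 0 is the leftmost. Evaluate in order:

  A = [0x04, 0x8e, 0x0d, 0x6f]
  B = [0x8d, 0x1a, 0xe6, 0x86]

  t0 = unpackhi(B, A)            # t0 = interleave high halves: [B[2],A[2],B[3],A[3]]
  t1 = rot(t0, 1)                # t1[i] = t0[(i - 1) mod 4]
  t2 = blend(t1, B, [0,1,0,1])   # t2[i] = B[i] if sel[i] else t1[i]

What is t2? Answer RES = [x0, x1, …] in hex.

RES = [0x6f, 0x1a, 0x0d, 0x86]

→ t0 |e6|0d|86|6f|
→ t1 |6f|e6|0d|86|
→ t2 |6f|1a|0d|86|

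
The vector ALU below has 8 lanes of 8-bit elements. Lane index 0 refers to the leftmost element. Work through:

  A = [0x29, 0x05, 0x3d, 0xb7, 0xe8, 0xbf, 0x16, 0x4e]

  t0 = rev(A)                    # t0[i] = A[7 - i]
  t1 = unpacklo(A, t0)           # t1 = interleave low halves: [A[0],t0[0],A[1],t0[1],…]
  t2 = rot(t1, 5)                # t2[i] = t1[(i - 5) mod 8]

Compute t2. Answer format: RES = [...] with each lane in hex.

  t0: 4e 16 bf e8 b7 3d 05 29
  t1: 29 4e 05 16 3d bf b7 e8
  t2: 16 3d bf b7 e8 29 4e 05

RES = [0x16, 0x3d, 0xbf, 0xb7, 0xe8, 0x29, 0x4e, 0x05]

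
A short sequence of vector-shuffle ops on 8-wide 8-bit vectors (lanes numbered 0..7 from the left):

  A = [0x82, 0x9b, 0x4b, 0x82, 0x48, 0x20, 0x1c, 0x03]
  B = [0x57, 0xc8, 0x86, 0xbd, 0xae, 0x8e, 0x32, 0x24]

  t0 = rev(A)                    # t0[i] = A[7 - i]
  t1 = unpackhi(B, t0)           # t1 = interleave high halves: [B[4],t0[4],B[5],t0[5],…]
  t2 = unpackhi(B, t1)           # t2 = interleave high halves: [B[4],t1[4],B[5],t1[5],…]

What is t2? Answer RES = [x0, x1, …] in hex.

t0 = [0x03, 0x1c, 0x20, 0x48, 0x82, 0x4b, 0x9b, 0x82]
t1 = [0xae, 0x82, 0x8e, 0x4b, 0x32, 0x9b, 0x24, 0x82]
t2 = [0xae, 0x32, 0x8e, 0x9b, 0x32, 0x24, 0x24, 0x82]

RES = [ 0xae  0x32  0x8e  0x9b  0x32  0x24  0x24  0x82 ]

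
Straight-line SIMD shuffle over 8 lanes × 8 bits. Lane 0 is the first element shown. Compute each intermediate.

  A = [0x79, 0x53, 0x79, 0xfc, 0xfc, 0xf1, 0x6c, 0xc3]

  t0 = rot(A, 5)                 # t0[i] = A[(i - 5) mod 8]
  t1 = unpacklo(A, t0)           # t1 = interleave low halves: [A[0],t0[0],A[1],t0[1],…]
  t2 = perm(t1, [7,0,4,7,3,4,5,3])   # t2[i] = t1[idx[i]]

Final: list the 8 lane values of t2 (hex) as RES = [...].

  t0: fc fc f1 6c c3 79 53 79
  t1: 79 fc 53 fc 79 f1 fc 6c
  t2: 6c 79 79 6c fc 79 f1 fc

RES = [ 0x6c  0x79  0x79  0x6c  0xfc  0x79  0xf1  0xfc ]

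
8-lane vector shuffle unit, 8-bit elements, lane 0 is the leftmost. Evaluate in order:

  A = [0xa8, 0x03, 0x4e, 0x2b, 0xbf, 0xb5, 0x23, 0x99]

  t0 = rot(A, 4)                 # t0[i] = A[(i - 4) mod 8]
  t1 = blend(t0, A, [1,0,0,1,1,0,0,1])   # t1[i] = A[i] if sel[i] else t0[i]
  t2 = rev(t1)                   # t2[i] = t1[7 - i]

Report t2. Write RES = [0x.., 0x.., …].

RES = [ 0x99  0x4e  0x03  0xbf  0x2b  0x23  0xb5  0xa8 ]

→ t0 |bf|b5|23|99|a8|03|4e|2b|
→ t1 |a8|b5|23|2b|bf|03|4e|99|
→ t2 |99|4e|03|bf|2b|23|b5|a8|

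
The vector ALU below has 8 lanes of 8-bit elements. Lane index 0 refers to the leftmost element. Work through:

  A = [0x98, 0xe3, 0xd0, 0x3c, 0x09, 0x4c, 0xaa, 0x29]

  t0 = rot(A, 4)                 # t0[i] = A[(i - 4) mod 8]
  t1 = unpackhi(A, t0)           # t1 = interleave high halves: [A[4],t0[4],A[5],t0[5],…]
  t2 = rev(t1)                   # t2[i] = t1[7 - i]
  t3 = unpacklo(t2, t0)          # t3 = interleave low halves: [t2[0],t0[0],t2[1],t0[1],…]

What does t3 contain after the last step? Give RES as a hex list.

t0 = [0x09, 0x4c, 0xaa, 0x29, 0x98, 0xe3, 0xd0, 0x3c]
t1 = [0x09, 0x98, 0x4c, 0xe3, 0xaa, 0xd0, 0x29, 0x3c]
t2 = [0x3c, 0x29, 0xd0, 0xaa, 0xe3, 0x4c, 0x98, 0x09]
t3 = [0x3c, 0x09, 0x29, 0x4c, 0xd0, 0xaa, 0xaa, 0x29]

RES = [0x3c, 0x09, 0x29, 0x4c, 0xd0, 0xaa, 0xaa, 0x29]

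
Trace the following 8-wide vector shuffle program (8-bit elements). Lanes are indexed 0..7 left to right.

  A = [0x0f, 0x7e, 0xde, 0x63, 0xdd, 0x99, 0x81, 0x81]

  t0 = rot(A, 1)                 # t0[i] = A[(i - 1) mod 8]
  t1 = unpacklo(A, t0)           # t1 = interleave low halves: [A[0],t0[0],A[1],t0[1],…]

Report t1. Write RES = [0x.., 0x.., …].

RES = [0x0f, 0x81, 0x7e, 0x0f, 0xde, 0x7e, 0x63, 0xde]

t0 = [0x81, 0x0f, 0x7e, 0xde, 0x63, 0xdd, 0x99, 0x81]
t1 = [0x0f, 0x81, 0x7e, 0x0f, 0xde, 0x7e, 0x63, 0xde]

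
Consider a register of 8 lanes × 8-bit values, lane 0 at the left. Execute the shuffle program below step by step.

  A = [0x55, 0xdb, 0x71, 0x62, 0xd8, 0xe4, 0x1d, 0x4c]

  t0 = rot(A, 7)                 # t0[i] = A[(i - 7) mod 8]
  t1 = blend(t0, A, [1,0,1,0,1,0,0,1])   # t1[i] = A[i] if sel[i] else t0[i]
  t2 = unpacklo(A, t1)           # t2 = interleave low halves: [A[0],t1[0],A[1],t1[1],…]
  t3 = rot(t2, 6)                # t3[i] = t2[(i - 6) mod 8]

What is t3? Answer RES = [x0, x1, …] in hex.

RES = [ 0xdb  0x71  0x71  0x71  0x62  0xd8  0x55  0x55 ]

t0 = [0xdb, 0x71, 0x62, 0xd8, 0xe4, 0x1d, 0x4c, 0x55]
t1 = [0x55, 0x71, 0x71, 0xd8, 0xd8, 0x1d, 0x4c, 0x4c]
t2 = [0x55, 0x55, 0xdb, 0x71, 0x71, 0x71, 0x62, 0xd8]
t3 = [0xdb, 0x71, 0x71, 0x71, 0x62, 0xd8, 0x55, 0x55]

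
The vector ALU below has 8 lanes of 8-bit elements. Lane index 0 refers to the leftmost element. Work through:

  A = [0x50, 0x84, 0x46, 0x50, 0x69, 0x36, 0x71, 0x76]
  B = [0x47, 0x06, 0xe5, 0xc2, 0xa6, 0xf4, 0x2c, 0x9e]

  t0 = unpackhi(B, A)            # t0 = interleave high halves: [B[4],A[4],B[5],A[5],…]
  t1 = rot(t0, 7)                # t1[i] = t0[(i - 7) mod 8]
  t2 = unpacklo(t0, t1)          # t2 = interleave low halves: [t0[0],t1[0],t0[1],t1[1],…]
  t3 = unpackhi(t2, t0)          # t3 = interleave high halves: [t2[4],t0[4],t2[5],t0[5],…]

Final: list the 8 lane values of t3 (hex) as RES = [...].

RES = [0xf4, 0x2c, 0x36, 0x71, 0x36, 0x9e, 0x2c, 0x76]

t0 = [0xa6, 0x69, 0xf4, 0x36, 0x2c, 0x71, 0x9e, 0x76]
t1 = [0x69, 0xf4, 0x36, 0x2c, 0x71, 0x9e, 0x76, 0xa6]
t2 = [0xa6, 0x69, 0x69, 0xf4, 0xf4, 0x36, 0x36, 0x2c]
t3 = [0xf4, 0x2c, 0x36, 0x71, 0x36, 0x9e, 0x2c, 0x76]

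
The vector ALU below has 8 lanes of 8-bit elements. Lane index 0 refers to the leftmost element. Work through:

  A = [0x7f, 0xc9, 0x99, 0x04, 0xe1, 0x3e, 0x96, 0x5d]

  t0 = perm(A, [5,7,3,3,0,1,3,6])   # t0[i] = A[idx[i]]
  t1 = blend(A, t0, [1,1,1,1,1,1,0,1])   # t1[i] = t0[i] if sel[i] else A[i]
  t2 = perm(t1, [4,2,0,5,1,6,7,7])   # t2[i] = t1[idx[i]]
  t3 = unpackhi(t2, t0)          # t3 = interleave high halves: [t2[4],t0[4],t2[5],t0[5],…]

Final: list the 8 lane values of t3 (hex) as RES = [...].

  t0: 3e 5d 04 04 7f c9 04 96
  t1: 3e 5d 04 04 7f c9 96 96
  t2: 7f 04 3e c9 5d 96 96 96
  t3: 5d 7f 96 c9 96 04 96 96

RES = [0x5d, 0x7f, 0x96, 0xc9, 0x96, 0x04, 0x96, 0x96]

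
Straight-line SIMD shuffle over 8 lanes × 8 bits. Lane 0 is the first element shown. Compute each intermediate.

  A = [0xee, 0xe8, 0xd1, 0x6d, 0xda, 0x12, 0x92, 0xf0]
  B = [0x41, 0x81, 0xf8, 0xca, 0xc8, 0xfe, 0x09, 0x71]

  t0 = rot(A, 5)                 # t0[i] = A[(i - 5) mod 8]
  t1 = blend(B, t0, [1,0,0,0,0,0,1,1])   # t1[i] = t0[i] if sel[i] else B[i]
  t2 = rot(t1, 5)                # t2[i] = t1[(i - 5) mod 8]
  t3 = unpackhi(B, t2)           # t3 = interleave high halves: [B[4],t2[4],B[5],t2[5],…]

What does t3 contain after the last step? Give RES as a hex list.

  t0: 6d da 12 92 f0 ee e8 d1
  t1: 6d 81 f8 ca c8 fe e8 d1
  t2: ca c8 fe e8 d1 6d 81 f8
  t3: c8 d1 fe 6d 09 81 71 f8

RES = [0xc8, 0xd1, 0xfe, 0x6d, 0x09, 0x81, 0x71, 0xf8]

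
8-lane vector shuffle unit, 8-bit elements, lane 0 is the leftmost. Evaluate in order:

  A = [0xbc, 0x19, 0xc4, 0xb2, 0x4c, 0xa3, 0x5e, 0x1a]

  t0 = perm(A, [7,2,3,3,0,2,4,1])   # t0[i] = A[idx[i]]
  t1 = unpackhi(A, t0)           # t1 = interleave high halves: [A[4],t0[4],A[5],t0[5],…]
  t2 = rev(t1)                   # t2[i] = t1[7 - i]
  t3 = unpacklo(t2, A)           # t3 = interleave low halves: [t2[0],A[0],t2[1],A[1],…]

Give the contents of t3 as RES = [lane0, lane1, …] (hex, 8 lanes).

RES = [0x19, 0xbc, 0x1a, 0x19, 0x4c, 0xc4, 0x5e, 0xb2]

→ t0 |1a|c4|b2|b2|bc|c4|4c|19|
→ t1 |4c|bc|a3|c4|5e|4c|1a|19|
→ t2 |19|1a|4c|5e|c4|a3|bc|4c|
→ t3 |19|bc|1a|19|4c|c4|5e|b2|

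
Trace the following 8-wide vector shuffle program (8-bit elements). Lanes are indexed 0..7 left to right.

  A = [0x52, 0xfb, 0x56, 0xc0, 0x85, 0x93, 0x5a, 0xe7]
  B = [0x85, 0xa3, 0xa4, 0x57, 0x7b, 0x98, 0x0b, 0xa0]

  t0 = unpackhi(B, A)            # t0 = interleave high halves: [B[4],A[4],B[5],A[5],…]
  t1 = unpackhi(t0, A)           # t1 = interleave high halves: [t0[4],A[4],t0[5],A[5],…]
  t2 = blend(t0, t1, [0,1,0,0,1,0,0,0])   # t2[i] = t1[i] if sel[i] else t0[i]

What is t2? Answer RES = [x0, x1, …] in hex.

RES = [ 0x7b  0x85  0x98  0x93  0xa0  0x5a  0xa0  0xe7 ]

→ t0 |7b|85|98|93|0b|5a|a0|e7|
→ t1 |0b|85|5a|93|a0|5a|e7|e7|
→ t2 |7b|85|98|93|a0|5a|a0|e7|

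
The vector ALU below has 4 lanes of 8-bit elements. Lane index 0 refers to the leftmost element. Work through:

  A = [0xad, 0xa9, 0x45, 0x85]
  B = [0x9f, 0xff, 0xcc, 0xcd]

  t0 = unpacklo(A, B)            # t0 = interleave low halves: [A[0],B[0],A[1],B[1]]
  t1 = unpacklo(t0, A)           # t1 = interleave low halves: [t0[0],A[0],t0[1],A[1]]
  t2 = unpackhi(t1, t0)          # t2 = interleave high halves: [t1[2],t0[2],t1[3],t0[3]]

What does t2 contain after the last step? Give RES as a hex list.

  t0: ad 9f a9 ff
  t1: ad ad 9f a9
  t2: 9f a9 a9 ff

RES = [0x9f, 0xa9, 0xa9, 0xff]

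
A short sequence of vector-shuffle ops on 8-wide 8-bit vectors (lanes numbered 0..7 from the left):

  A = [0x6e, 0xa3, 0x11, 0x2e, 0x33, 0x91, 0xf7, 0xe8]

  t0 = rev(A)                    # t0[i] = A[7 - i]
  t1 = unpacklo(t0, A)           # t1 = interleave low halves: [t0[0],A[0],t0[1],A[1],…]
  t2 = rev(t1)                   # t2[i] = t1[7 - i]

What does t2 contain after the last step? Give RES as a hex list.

  t0: e8 f7 91 33 2e 11 a3 6e
  t1: e8 6e f7 a3 91 11 33 2e
  t2: 2e 33 11 91 a3 f7 6e e8

RES = [0x2e, 0x33, 0x11, 0x91, 0xa3, 0xf7, 0x6e, 0xe8]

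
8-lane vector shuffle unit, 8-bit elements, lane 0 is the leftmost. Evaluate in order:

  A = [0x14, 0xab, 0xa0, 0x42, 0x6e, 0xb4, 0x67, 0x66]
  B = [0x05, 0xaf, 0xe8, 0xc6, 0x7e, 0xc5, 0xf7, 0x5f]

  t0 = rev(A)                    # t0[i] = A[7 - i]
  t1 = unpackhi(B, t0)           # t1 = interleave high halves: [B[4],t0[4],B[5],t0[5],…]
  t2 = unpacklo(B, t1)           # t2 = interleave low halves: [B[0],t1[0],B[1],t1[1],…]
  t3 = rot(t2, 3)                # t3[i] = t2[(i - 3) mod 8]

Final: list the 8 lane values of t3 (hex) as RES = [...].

  t0: 66 67 b4 6e 42 a0 ab 14
  t1: 7e 42 c5 a0 f7 ab 5f 14
  t2: 05 7e af 42 e8 c5 c6 a0
  t3: c5 c6 a0 05 7e af 42 e8

RES = [ 0xc5  0xc6  0xa0  0x05  0x7e  0xaf  0x42  0xe8 ]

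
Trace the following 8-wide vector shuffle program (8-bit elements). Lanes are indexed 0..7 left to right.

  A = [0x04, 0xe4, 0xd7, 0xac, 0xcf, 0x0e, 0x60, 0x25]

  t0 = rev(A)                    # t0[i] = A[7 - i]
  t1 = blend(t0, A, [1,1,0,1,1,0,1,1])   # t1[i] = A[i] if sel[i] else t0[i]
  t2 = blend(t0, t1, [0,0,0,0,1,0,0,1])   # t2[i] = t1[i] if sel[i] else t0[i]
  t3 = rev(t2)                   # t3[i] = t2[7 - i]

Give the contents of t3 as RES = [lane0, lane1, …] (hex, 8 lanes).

  t0: 25 60 0e cf ac d7 e4 04
  t1: 04 e4 0e ac cf d7 60 25
  t2: 25 60 0e cf cf d7 e4 25
  t3: 25 e4 d7 cf cf 0e 60 25

RES = [ 0x25  0xe4  0xd7  0xcf  0xcf  0x0e  0x60  0x25 ]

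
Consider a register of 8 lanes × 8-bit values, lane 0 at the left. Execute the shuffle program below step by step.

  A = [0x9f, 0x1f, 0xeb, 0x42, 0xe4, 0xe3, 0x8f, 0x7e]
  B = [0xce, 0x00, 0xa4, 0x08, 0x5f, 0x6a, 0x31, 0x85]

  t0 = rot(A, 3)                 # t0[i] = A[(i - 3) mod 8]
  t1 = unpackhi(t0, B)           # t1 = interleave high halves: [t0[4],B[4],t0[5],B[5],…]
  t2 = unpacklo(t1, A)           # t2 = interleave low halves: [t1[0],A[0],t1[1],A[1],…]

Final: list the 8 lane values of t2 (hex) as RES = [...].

RES = [0x1f, 0x9f, 0x5f, 0x1f, 0xeb, 0xeb, 0x6a, 0x42]

  t0: e3 8f 7e 9f 1f eb 42 e4
  t1: 1f 5f eb 6a 42 31 e4 85
  t2: 1f 9f 5f 1f eb eb 6a 42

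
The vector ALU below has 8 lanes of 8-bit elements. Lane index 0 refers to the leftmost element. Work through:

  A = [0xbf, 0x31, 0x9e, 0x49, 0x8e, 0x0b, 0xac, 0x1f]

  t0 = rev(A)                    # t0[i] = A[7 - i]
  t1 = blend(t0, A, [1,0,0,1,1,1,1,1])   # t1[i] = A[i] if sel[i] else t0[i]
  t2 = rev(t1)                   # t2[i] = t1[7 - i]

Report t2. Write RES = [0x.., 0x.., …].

→ t0 |1f|ac|0b|8e|49|9e|31|bf|
→ t1 |bf|ac|0b|49|8e|0b|ac|1f|
→ t2 |1f|ac|0b|8e|49|0b|ac|bf|

RES = [0x1f, 0xac, 0x0b, 0x8e, 0x49, 0x0b, 0xac, 0xbf]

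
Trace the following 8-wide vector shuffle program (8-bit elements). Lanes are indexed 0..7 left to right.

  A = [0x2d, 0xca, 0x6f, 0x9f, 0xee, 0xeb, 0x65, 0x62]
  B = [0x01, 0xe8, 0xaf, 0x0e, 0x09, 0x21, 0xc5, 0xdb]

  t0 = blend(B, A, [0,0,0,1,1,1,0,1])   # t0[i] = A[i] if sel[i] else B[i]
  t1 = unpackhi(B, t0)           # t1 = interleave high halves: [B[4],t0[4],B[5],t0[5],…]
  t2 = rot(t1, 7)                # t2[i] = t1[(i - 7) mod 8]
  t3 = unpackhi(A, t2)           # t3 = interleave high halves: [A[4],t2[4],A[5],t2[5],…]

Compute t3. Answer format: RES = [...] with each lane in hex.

t0 = [0x01, 0xe8, 0xaf, 0x9f, 0xee, 0xeb, 0xc5, 0x62]
t1 = [0x09, 0xee, 0x21, 0xeb, 0xc5, 0xc5, 0xdb, 0x62]
t2 = [0xee, 0x21, 0xeb, 0xc5, 0xc5, 0xdb, 0x62, 0x09]
t3 = [0xee, 0xc5, 0xeb, 0xdb, 0x65, 0x62, 0x62, 0x09]

RES = [ 0xee  0xc5  0xeb  0xdb  0x65  0x62  0x62  0x09 ]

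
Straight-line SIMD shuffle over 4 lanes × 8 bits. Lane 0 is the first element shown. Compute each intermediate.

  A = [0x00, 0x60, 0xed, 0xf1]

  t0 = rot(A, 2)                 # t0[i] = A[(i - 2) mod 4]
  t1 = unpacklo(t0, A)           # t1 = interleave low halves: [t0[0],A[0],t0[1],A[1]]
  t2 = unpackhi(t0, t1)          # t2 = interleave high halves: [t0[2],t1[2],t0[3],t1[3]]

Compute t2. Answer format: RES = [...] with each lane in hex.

  t0: ed f1 00 60
  t1: ed 00 f1 60
  t2: 00 f1 60 60

RES = [ 0x00  0xf1  0x60  0x60 ]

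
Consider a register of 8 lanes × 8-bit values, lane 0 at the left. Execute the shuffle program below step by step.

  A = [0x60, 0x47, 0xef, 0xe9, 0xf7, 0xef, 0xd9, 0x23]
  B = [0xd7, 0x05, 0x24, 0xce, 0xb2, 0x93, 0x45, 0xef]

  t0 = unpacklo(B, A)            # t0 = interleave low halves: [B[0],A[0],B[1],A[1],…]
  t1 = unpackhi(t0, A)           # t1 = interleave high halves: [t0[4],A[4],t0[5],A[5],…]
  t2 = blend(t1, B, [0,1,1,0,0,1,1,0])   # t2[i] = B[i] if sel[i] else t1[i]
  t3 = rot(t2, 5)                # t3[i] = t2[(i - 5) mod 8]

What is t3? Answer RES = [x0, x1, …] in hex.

RES = [ 0xef  0xce  0x93  0x45  0x23  0x24  0x05  0x24 ]

t0 = [0xd7, 0x60, 0x05, 0x47, 0x24, 0xef, 0xce, 0xe9]
t1 = [0x24, 0xf7, 0xef, 0xef, 0xce, 0xd9, 0xe9, 0x23]
t2 = [0x24, 0x05, 0x24, 0xef, 0xce, 0x93, 0x45, 0x23]
t3 = [0xef, 0xce, 0x93, 0x45, 0x23, 0x24, 0x05, 0x24]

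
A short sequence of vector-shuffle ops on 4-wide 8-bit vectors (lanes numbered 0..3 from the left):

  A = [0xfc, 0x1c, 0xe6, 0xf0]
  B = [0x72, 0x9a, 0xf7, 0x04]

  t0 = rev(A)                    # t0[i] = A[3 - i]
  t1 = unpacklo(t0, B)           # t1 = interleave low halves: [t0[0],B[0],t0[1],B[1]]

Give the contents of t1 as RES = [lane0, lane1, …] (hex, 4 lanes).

RES = [ 0xf0  0x72  0xe6  0x9a ]

  t0: f0 e6 1c fc
  t1: f0 72 e6 9a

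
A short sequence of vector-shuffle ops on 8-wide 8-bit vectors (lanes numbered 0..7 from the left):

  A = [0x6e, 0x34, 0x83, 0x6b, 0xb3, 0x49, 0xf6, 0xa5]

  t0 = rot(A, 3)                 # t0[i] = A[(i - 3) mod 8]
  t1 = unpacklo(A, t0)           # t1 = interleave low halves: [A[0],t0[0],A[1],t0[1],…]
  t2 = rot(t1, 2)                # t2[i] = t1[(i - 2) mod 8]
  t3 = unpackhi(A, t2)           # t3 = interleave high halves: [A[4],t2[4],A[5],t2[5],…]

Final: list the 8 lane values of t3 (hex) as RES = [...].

→ t0 |49|f6|a5|6e|34|83|6b|b3|
→ t1 |6e|49|34|f6|83|a5|6b|6e|
→ t2 |6b|6e|6e|49|34|f6|83|a5|
→ t3 |b3|34|49|f6|f6|83|a5|a5|

RES = [0xb3, 0x34, 0x49, 0xf6, 0xf6, 0x83, 0xa5, 0xa5]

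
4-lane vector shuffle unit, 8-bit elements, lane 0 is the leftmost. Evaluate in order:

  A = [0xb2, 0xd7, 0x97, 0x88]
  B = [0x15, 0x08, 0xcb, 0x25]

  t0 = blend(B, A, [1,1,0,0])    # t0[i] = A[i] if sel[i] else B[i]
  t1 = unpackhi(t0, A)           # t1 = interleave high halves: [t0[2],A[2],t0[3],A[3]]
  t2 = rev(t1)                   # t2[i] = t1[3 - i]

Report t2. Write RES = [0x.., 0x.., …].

  t0: b2 d7 cb 25
  t1: cb 97 25 88
  t2: 88 25 97 cb

RES = [0x88, 0x25, 0x97, 0xcb]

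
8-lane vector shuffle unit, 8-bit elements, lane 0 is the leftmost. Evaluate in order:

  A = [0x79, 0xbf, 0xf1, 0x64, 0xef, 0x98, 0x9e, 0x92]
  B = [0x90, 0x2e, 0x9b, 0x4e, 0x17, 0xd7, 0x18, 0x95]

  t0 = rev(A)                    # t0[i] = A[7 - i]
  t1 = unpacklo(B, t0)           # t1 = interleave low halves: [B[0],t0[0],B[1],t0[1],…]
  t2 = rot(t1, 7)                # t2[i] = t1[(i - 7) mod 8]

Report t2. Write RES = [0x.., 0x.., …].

→ t0 |92|9e|98|ef|64|f1|bf|79|
→ t1 |90|92|2e|9e|9b|98|4e|ef|
→ t2 |92|2e|9e|9b|98|4e|ef|90|

RES = [ 0x92  0x2e  0x9e  0x9b  0x98  0x4e  0xef  0x90 ]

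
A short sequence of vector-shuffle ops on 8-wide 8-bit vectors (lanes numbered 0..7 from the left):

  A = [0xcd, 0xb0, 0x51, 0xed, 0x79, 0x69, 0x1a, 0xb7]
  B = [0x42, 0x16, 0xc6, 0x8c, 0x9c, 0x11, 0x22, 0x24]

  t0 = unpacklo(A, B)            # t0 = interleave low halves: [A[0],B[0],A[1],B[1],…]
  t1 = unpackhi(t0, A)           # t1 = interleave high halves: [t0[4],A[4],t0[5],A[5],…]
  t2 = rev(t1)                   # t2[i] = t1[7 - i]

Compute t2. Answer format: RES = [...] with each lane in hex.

RES = [0xb7, 0x8c, 0x1a, 0xed, 0x69, 0xc6, 0x79, 0x51]

→ t0 |cd|42|b0|16|51|c6|ed|8c|
→ t1 |51|79|c6|69|ed|1a|8c|b7|
→ t2 |b7|8c|1a|ed|69|c6|79|51|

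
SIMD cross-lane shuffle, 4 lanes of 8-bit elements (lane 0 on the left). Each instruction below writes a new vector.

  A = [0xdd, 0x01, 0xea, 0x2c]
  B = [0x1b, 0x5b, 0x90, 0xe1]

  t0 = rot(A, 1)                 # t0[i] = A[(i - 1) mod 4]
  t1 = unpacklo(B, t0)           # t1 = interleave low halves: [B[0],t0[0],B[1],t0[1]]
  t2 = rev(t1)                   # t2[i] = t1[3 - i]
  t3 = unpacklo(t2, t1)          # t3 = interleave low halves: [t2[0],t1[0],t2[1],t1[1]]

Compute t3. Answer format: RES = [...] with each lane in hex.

t0 = [0x2c, 0xdd, 0x01, 0xea]
t1 = [0x1b, 0x2c, 0x5b, 0xdd]
t2 = [0xdd, 0x5b, 0x2c, 0x1b]
t3 = [0xdd, 0x1b, 0x5b, 0x2c]

RES = [ 0xdd  0x1b  0x5b  0x2c ]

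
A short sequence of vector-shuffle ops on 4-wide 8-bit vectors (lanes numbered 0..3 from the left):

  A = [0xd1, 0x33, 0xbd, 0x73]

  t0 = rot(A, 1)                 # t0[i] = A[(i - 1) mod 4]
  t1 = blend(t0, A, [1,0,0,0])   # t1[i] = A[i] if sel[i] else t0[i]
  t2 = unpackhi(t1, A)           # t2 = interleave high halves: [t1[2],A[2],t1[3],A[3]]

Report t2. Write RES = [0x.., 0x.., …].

→ t0 |73|d1|33|bd|
→ t1 |d1|d1|33|bd|
→ t2 |33|bd|bd|73|

RES = [ 0x33  0xbd  0xbd  0x73 ]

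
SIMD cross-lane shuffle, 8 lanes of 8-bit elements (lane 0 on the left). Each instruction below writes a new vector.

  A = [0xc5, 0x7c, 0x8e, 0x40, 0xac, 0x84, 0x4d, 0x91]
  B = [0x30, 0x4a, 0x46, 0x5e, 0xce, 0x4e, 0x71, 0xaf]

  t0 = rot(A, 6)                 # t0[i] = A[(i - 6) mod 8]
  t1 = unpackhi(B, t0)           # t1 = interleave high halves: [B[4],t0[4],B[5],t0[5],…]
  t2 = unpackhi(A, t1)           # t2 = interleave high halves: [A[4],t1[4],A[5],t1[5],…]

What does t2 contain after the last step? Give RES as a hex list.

→ t0 |8e|40|ac|84|4d|91|c5|7c|
→ t1 |ce|4d|4e|91|71|c5|af|7c|
→ t2 |ac|71|84|c5|4d|af|91|7c|

RES = [ 0xac  0x71  0x84  0xc5  0x4d  0xaf  0x91  0x7c ]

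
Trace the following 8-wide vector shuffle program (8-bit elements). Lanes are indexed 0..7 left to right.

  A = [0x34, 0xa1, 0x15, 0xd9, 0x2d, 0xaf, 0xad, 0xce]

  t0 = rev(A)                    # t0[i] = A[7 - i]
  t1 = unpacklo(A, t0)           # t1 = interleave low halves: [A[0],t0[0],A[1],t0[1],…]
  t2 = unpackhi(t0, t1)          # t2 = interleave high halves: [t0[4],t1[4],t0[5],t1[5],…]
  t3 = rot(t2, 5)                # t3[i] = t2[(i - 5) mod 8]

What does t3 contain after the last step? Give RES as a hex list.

RES = [0xaf, 0xa1, 0xd9, 0x34, 0x2d, 0xd9, 0x15, 0x15]

t0 = [0xce, 0xad, 0xaf, 0x2d, 0xd9, 0x15, 0xa1, 0x34]
t1 = [0x34, 0xce, 0xa1, 0xad, 0x15, 0xaf, 0xd9, 0x2d]
t2 = [0xd9, 0x15, 0x15, 0xaf, 0xa1, 0xd9, 0x34, 0x2d]
t3 = [0xaf, 0xa1, 0xd9, 0x34, 0x2d, 0xd9, 0x15, 0x15]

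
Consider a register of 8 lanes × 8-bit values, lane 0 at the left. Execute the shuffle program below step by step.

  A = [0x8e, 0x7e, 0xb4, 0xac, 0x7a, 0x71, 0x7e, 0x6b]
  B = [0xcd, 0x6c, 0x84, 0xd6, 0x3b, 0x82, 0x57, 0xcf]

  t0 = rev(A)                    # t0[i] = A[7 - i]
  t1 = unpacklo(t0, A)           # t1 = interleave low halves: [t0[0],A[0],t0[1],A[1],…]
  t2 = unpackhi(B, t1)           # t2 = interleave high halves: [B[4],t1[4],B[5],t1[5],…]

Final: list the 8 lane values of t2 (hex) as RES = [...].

RES = [ 0x3b  0x71  0x82  0xb4  0x57  0x7a  0xcf  0xac ]

  t0: 6b 7e 71 7a ac b4 7e 8e
  t1: 6b 8e 7e 7e 71 b4 7a ac
  t2: 3b 71 82 b4 57 7a cf ac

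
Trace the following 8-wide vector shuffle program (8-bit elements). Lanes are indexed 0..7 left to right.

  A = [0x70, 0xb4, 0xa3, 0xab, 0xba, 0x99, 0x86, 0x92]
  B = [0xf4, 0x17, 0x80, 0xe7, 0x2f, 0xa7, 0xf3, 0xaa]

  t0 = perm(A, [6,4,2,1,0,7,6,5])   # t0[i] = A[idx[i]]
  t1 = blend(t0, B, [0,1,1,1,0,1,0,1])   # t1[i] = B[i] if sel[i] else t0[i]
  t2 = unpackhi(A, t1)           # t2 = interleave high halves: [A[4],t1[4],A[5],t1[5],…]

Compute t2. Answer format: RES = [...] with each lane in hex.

→ t0 |86|ba|a3|b4|70|92|86|99|
→ t1 |86|17|80|e7|70|a7|86|aa|
→ t2 |ba|70|99|a7|86|86|92|aa|

RES = [ 0xba  0x70  0x99  0xa7  0x86  0x86  0x92  0xaa ]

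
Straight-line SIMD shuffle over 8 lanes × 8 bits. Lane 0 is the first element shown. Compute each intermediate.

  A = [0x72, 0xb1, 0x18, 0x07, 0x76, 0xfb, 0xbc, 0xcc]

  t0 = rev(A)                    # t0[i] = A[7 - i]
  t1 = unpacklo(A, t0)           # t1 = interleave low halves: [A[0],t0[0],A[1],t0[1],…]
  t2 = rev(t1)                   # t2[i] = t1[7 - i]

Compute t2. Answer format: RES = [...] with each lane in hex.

RES = [ 0x76  0x07  0xfb  0x18  0xbc  0xb1  0xcc  0x72 ]

t0 = [0xcc, 0xbc, 0xfb, 0x76, 0x07, 0x18, 0xb1, 0x72]
t1 = [0x72, 0xcc, 0xb1, 0xbc, 0x18, 0xfb, 0x07, 0x76]
t2 = [0x76, 0x07, 0xfb, 0x18, 0xbc, 0xb1, 0xcc, 0x72]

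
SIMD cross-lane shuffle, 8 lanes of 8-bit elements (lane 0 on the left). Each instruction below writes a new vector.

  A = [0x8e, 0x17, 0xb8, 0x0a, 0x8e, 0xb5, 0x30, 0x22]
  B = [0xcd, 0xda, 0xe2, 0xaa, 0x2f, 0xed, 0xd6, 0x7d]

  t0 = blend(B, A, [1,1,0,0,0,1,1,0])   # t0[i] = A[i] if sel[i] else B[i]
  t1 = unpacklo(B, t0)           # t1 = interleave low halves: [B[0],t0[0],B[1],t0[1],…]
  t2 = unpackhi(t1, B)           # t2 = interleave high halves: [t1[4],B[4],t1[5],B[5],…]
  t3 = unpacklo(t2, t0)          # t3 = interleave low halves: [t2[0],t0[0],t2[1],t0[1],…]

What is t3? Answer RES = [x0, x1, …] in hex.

RES = [ 0xe2  0x8e  0x2f  0x17  0xe2  0xe2  0xed  0xaa ]

t0 = [0x8e, 0x17, 0xe2, 0xaa, 0x2f, 0xb5, 0x30, 0x7d]
t1 = [0xcd, 0x8e, 0xda, 0x17, 0xe2, 0xe2, 0xaa, 0xaa]
t2 = [0xe2, 0x2f, 0xe2, 0xed, 0xaa, 0xd6, 0xaa, 0x7d]
t3 = [0xe2, 0x8e, 0x2f, 0x17, 0xe2, 0xe2, 0xed, 0xaa]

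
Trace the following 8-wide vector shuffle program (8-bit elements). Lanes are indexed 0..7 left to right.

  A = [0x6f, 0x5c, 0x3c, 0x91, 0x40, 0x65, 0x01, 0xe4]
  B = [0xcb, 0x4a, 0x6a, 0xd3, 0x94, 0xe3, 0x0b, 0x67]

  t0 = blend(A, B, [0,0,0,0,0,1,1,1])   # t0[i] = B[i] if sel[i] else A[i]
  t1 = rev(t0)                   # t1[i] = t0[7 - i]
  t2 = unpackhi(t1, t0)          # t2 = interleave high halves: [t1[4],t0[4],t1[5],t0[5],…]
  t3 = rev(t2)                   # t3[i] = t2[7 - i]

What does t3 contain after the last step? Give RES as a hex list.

RES = [ 0x67  0x6f  0x0b  0x5c  0xe3  0x3c  0x40  0x91 ]

→ t0 |6f|5c|3c|91|40|e3|0b|67|
→ t1 |67|0b|e3|40|91|3c|5c|6f|
→ t2 |91|40|3c|e3|5c|0b|6f|67|
→ t3 |67|6f|0b|5c|e3|3c|40|91|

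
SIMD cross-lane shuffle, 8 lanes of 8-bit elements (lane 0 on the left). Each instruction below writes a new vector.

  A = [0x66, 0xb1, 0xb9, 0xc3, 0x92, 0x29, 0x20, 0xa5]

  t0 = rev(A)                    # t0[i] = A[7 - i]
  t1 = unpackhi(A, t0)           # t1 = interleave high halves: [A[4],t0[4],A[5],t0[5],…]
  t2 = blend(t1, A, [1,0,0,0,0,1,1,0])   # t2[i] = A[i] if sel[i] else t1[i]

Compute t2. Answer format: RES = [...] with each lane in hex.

  t0: a5 20 29 92 c3 b9 b1 66
  t1: 92 c3 29 b9 20 b1 a5 66
  t2: 66 c3 29 b9 20 29 20 66

RES = [ 0x66  0xc3  0x29  0xb9  0x20  0x29  0x20  0x66 ]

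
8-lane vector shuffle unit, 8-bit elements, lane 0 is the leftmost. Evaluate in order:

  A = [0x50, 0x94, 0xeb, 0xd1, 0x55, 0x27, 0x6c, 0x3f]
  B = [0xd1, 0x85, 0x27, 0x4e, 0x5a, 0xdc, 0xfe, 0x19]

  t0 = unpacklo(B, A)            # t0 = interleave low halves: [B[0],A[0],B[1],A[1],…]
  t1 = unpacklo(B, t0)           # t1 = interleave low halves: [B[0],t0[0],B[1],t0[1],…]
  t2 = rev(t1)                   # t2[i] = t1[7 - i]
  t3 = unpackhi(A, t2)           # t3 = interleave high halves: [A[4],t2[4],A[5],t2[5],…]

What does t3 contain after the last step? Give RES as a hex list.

t0 = [0xd1, 0x50, 0x85, 0x94, 0x27, 0xeb, 0x4e, 0xd1]
t1 = [0xd1, 0xd1, 0x85, 0x50, 0x27, 0x85, 0x4e, 0x94]
t2 = [0x94, 0x4e, 0x85, 0x27, 0x50, 0x85, 0xd1, 0xd1]
t3 = [0x55, 0x50, 0x27, 0x85, 0x6c, 0xd1, 0x3f, 0xd1]

RES = [ 0x55  0x50  0x27  0x85  0x6c  0xd1  0x3f  0xd1 ]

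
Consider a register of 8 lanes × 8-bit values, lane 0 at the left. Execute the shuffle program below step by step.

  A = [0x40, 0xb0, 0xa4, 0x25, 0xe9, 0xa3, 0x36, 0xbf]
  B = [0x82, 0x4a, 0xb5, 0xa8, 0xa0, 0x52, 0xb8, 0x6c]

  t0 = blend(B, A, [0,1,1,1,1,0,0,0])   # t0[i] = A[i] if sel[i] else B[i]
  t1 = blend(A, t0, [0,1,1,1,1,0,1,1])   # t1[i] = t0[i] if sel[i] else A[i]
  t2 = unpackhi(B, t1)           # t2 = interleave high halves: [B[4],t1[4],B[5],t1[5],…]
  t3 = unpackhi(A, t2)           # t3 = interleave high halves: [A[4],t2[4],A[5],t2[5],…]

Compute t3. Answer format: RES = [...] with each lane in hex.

→ t0 |82|b0|a4|25|e9|52|b8|6c|
→ t1 |40|b0|a4|25|e9|a3|b8|6c|
→ t2 |a0|e9|52|a3|b8|b8|6c|6c|
→ t3 |e9|b8|a3|b8|36|6c|bf|6c|

RES = [ 0xe9  0xb8  0xa3  0xb8  0x36  0x6c  0xbf  0x6c ]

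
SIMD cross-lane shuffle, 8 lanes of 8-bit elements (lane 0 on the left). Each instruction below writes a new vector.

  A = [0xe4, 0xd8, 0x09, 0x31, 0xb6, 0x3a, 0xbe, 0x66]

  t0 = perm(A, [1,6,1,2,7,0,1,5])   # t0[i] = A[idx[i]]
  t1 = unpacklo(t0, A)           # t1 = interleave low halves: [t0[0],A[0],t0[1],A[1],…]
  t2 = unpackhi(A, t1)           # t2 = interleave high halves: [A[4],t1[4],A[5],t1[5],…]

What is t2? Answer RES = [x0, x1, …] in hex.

t0 = [0xd8, 0xbe, 0xd8, 0x09, 0x66, 0xe4, 0xd8, 0x3a]
t1 = [0xd8, 0xe4, 0xbe, 0xd8, 0xd8, 0x09, 0x09, 0x31]
t2 = [0xb6, 0xd8, 0x3a, 0x09, 0xbe, 0x09, 0x66, 0x31]

RES = [ 0xb6  0xd8  0x3a  0x09  0xbe  0x09  0x66  0x31 ]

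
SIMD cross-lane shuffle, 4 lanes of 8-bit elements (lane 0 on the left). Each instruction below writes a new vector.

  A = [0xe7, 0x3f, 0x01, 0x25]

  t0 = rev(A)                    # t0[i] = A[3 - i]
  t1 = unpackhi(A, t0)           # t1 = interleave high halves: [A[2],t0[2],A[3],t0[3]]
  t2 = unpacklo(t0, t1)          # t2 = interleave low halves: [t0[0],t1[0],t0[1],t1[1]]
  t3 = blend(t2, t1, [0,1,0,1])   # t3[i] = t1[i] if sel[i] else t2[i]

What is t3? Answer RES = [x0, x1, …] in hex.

  t0: 25 01 3f e7
  t1: 01 3f 25 e7
  t2: 25 01 01 3f
  t3: 25 3f 01 e7

RES = [ 0x25  0x3f  0x01  0xe7 ]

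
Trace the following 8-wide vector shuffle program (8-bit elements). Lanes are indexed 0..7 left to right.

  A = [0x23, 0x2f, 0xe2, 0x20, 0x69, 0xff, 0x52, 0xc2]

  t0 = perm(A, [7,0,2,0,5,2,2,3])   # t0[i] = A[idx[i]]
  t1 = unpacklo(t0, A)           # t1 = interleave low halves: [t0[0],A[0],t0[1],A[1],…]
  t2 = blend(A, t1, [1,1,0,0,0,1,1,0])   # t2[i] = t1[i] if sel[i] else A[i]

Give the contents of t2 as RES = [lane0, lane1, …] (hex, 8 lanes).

→ t0 |c2|23|e2|23|ff|e2|e2|20|
→ t1 |c2|23|23|2f|e2|e2|23|20|
→ t2 |c2|23|e2|20|69|e2|23|c2|

RES = [ 0xc2  0x23  0xe2  0x20  0x69  0xe2  0x23  0xc2 ]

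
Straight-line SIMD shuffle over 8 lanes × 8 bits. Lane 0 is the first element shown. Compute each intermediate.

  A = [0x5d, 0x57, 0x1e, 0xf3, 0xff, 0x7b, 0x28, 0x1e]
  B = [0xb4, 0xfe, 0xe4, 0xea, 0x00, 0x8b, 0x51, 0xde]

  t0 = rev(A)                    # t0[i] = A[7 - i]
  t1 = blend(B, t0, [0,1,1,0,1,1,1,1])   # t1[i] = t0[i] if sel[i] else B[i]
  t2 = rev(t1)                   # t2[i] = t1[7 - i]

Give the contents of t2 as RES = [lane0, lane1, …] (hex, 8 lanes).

  t0: 1e 28 7b ff f3 1e 57 5d
  t1: b4 28 7b ea f3 1e 57 5d
  t2: 5d 57 1e f3 ea 7b 28 b4

RES = [0x5d, 0x57, 0x1e, 0xf3, 0xea, 0x7b, 0x28, 0xb4]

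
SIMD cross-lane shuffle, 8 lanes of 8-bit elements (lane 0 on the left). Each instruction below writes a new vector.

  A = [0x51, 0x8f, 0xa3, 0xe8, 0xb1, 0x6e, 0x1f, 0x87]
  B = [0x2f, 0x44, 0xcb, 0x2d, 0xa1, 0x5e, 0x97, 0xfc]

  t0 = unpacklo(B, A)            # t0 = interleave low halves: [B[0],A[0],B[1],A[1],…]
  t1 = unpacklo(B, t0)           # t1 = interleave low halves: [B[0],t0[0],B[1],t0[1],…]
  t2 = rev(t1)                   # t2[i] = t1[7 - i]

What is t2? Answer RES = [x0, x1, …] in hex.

  t0: 2f 51 44 8f cb a3 2d e8
  t1: 2f 2f 44 51 cb 44 2d 8f
  t2: 8f 2d 44 cb 51 44 2f 2f

RES = [ 0x8f  0x2d  0x44  0xcb  0x51  0x44  0x2f  0x2f ]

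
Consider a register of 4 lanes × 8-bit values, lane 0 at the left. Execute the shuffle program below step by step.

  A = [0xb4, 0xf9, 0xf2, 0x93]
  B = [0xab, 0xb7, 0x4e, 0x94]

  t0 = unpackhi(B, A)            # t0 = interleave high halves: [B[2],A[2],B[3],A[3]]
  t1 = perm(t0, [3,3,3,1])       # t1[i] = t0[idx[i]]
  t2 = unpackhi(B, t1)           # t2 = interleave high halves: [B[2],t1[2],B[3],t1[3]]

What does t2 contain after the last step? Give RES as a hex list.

RES = [0x4e, 0x93, 0x94, 0xf2]

  t0: 4e f2 94 93
  t1: 93 93 93 f2
  t2: 4e 93 94 f2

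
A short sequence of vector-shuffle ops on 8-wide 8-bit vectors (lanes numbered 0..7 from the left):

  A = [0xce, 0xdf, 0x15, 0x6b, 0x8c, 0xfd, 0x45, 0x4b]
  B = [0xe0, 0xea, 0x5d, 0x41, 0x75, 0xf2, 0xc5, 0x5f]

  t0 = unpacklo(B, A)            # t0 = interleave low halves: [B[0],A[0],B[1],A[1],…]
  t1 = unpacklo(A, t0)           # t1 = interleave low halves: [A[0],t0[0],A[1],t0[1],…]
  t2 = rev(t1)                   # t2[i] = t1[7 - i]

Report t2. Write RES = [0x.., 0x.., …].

  t0: e0 ce ea df 5d 15 41 6b
  t1: ce e0 df ce 15 ea 6b df
  t2: df 6b ea 15 ce df e0 ce

RES = [ 0xdf  0x6b  0xea  0x15  0xce  0xdf  0xe0  0xce ]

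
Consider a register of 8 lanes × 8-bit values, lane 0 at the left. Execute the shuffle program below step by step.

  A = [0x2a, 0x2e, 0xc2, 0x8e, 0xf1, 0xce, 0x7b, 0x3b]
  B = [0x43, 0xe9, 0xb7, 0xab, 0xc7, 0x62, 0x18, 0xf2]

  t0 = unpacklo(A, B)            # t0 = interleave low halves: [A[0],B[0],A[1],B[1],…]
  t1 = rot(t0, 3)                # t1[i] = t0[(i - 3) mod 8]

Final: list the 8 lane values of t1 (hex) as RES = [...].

RES = [0xb7, 0x8e, 0xab, 0x2a, 0x43, 0x2e, 0xe9, 0xc2]

→ t0 |2a|43|2e|e9|c2|b7|8e|ab|
→ t1 |b7|8e|ab|2a|43|2e|e9|c2|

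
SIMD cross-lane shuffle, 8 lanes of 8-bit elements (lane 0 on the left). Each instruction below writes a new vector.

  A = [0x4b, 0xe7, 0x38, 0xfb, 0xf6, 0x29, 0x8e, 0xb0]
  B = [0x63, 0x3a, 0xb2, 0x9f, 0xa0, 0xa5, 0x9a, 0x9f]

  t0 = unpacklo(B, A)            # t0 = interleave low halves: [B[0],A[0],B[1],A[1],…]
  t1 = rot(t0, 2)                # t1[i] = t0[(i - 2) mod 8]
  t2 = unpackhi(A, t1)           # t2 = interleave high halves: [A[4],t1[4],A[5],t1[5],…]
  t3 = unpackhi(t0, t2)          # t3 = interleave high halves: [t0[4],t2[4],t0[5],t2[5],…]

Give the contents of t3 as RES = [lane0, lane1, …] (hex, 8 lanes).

RES = [0xb2, 0x8e, 0x38, 0xb2, 0x9f, 0xb0, 0xfb, 0x38]

t0 = [0x63, 0x4b, 0x3a, 0xe7, 0xb2, 0x38, 0x9f, 0xfb]
t1 = [0x9f, 0xfb, 0x63, 0x4b, 0x3a, 0xe7, 0xb2, 0x38]
t2 = [0xf6, 0x3a, 0x29, 0xe7, 0x8e, 0xb2, 0xb0, 0x38]
t3 = [0xb2, 0x8e, 0x38, 0xb2, 0x9f, 0xb0, 0xfb, 0x38]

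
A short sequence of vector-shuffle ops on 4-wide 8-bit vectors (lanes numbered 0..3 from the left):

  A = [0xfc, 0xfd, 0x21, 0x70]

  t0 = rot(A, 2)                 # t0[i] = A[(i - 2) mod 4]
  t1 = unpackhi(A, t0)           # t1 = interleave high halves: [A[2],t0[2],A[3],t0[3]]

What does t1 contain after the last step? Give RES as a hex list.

→ t0 |21|70|fc|fd|
→ t1 |21|fc|70|fd|

RES = [ 0x21  0xfc  0x70  0xfd ]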